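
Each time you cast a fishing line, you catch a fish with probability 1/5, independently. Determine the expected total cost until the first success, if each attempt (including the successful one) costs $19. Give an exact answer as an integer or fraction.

$95

E[#attempts] = 1/p = 5; E[cost] = 19·5 = 95.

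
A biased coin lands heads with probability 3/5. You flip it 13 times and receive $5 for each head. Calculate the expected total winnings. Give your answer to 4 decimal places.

$39.0000

E[#heads] = 13·3/5 = 39/5 (linearity over flips).
E[winnings] = 5·39/5 = 39.
≈ 39.0000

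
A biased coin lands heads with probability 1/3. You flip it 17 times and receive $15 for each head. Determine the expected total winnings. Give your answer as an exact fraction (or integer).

$85

E[#heads] = 17·1/3 = 17/3 (linearity over flips).
E[winnings] = 15·17/3 = 85.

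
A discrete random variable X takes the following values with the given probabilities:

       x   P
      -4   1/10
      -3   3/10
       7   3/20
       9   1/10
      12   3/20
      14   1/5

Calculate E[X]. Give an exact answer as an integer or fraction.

21/4

E[X] = (1/10)·(-4) + (3/10)·(-3) + (3/20)·7 + (1/10)·9 + (3/20)·12 + (1/5)·14
     = 21/4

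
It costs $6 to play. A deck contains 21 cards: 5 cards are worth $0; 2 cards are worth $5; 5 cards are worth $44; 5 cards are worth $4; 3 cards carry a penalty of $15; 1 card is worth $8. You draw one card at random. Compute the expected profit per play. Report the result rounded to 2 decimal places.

$4.14

E[payout] = (5/21)·0 + (2/21)·5 + (5/21)·44 + (5/21)·4 + (3/21)·(-15) + (1/21)·8 = 71/7
Expected profit = 71/7 − 6 = 29/7 ≈ $4.14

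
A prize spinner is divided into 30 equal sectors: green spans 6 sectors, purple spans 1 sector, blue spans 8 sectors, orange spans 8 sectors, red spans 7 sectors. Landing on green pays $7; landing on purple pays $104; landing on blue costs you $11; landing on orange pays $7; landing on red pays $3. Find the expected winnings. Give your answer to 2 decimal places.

E[payout] = (6/30)·7 + (1/30)·104 + (8/30)·(-11) + (8/30)·7 + (7/30)·3 = 9/2
≈ $4.50

$4.50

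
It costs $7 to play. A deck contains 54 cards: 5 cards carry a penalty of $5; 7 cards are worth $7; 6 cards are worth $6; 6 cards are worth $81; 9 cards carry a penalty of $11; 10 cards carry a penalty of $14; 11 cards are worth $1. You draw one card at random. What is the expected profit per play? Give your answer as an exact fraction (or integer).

-10/9 dollars

E[payout] = (5/54)·(-5) + (7/54)·7 + (6/54)·6 + (6/54)·81 + (9/54)·(-11) + (10/54)·(-14) + (11/54)·1 = 53/9
Expected profit = 53/9 − 7 = -10/9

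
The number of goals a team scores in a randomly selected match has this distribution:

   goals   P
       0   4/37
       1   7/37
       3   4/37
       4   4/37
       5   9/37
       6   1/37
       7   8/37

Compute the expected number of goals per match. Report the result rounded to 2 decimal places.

E[X] = (4/37)·0 + (7/37)·1 + (4/37)·3 + (4/37)·4 + (9/37)·5 + (1/37)·6 + (8/37)·7
     = 142/37 ≈ 3.84

3.84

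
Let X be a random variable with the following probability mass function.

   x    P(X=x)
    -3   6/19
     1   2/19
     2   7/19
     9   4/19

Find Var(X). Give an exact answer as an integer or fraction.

E[X] = (6/19)·(-3) + (2/19)·1 + (7/19)·2 + (4/19)·9 = 34/19
E[X²] = (6/19)·9 + (2/19)·1 + (7/19)·4 + (4/19)·81 = 408/19
Var(X) = 408/19 − (34/19)² = 6596/361

6596/361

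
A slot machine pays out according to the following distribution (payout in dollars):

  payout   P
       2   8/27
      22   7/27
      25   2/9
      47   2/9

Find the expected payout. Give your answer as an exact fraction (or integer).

602/27 dollars

E[X] = (8/27)·2 + (7/27)·22 + (2/9)·25 + (2/9)·47
     = 602/27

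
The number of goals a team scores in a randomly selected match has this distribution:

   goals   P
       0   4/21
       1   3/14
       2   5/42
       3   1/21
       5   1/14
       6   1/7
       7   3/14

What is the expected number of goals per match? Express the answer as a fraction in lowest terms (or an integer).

E[X] = (4/21)·0 + (3/14)·1 + (5/42)·2 + (1/21)·3 + (1/14)·5 + (1/7)·6 + (3/14)·7
     = 139/42

139/42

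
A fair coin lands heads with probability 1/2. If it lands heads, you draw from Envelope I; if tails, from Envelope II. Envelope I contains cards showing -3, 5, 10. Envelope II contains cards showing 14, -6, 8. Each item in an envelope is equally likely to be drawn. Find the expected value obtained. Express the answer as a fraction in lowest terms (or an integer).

E[X | Envelope I] = (-3 + 5 + 10)/3 = 4
E[X | Envelope II] = (14 − 6 + 8)/3 = 16/3
E[X] = (1/2)·4 + (1/2)·16/3 = 14/3

14/3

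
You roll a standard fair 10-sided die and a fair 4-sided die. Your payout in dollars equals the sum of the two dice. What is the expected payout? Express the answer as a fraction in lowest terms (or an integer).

$8

Distribution of the sum of the two dice: 2 w.p. 1/40, 3 w.p. 1/20, 4 w.p. 3/40, 5 w.p. 1/10, 6 w.p. 1/10, 7 w.p. 1/10, …
E[payout] = (1/40)·2 + (1/20)·3 + (3/40)·4 + (1/10)·5 + (1/10)·6 + (1/10)·7 + (1/10)·8 + (1/10)·9 + (1/10)·10 + (1/10)·11 + (3/40)·12 + (1/20)·13 + (1/40)·14 = 8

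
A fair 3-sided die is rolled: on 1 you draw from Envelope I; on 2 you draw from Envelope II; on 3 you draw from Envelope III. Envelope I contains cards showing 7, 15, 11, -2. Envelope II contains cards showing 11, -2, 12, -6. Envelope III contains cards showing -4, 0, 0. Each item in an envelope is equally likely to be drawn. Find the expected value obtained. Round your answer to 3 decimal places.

E[X | Envelope I] = (7 + 15 + 11 − 2)/4 = 31/4
E[X | Envelope II] = (11 − 2 + 12 − 6)/4 = 15/4
E[X | Envelope III] = (-4 + 0 + 0)/3 = -4/3
E[X] = (1/3)·31/4 + (1/3)·15/4 + (1/3)·(-4/3) = 61/18 ≈ 3.389

3.389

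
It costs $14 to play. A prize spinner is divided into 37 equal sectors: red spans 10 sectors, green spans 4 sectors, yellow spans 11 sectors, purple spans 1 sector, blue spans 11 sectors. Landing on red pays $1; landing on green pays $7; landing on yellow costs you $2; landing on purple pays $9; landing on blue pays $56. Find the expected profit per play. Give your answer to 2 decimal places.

E[payout] = (10/37)·1 + (4/37)·7 + (11/37)·(-2) + (1/37)·9 + (11/37)·56 = 641/37
Expected profit = 641/37 − 14 = 123/37 ≈ $3.32

$3.32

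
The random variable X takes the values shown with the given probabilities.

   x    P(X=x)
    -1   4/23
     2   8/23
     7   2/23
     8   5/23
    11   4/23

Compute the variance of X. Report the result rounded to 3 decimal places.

E[X] = (4/23)·(-1) + (8/23)·2 + (2/23)·7 + (5/23)·8 + (4/23)·11 = 110/23
E[X²] = (4/23)·1 + (8/23)·4 + (2/23)·49 + (5/23)·64 + (4/23)·121 = 938/23
Var(X) = 938/23 − (110/23)² = 9474/529 ≈ 17.909

17.909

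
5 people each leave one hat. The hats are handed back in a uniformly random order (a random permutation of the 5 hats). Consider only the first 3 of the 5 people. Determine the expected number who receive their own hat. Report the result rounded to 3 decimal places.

Let Xᵢ = 1 if person i gets their own hat. For each i, P(Xᵢ=1) = 1/5.
By linearity of expectation, E[X₁+…+X_3] = 3·(1/5) = 3/5.
≈ 0.600

0.600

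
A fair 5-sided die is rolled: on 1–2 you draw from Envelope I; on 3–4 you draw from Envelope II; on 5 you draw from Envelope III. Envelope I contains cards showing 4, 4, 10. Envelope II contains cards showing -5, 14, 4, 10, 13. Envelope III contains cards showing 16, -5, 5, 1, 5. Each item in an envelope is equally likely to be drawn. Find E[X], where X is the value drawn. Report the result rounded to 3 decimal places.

E[X | Envelope I] = (4 + 4 + 10)/3 = 6
E[X | Envelope II] = (-5 + 14 + 4 + 10 + 13)/5 = 36/5
E[X | Envelope III] = (16 − 5 + 5 + 1 + 5)/5 = 22/5
E[X] = (2/5)·6 + (2/5)·36/5 + (1/5)·22/5 = 154/25 ≈ 6.160

6.160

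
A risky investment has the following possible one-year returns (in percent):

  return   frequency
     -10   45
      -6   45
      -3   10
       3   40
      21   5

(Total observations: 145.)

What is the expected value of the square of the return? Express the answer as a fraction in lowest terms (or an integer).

1755/29

Total = 145, so P(return=-10) = 45/145, etc.
E[X²] = (9/29)·100 + (9/29)·36 + (2/29)·9 + (8/29)·9 + (1/29)·441
     = 1755/29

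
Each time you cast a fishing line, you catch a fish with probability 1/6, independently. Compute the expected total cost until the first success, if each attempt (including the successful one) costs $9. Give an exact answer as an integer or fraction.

$54

E[#attempts] = 1/p = 6; E[cost] = 9·6 = 54.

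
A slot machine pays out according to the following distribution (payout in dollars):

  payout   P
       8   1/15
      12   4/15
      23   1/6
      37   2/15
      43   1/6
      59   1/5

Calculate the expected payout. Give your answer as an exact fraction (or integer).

E[X] = (1/15)·8 + (4/15)·12 + (1/6)·23 + (2/15)·37 + (1/6)·43 + (1/5)·59
     = 472/15

472/15 dollars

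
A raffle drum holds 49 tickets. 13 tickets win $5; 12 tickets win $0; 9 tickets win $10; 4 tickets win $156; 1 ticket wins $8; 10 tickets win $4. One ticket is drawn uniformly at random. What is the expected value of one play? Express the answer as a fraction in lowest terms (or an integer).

827/49 dollars

E[payout] = (13/49)·5 + (12/49)·0 + (9/49)·10 + (4/49)·156 + (1/49)·8 + (10/49)·4 = 827/49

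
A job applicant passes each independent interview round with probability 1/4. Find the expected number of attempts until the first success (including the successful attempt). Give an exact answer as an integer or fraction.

4

For a geometric distribution, E[trials] = 1/p = 1/(1/4) = 4.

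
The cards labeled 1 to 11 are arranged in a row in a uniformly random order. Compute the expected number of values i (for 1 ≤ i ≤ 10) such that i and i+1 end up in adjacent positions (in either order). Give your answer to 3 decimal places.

For each i ∈ {1,…,10}, let Xᵢ = 1 if i and i+1 are adjacent. P(Xᵢ=1) = 2·(11−1)!/11! = 2/11.
By linearity, E[ΣXᵢ] = (10)·(2/11) = 20/11.
≈ 1.818

1.818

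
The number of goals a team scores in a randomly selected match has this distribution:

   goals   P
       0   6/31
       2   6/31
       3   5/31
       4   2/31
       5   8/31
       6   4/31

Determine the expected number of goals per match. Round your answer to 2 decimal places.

3.19

E[X] = (6/31)·0 + (6/31)·2 + (5/31)·3 + (2/31)·4 + (8/31)·5 + (4/31)·6
     = 99/31 ≈ 3.19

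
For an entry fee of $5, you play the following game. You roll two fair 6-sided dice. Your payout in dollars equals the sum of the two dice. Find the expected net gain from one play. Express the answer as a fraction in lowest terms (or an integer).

$2

Distribution of the sum of the two dice: 2 w.p. 1/36, 3 w.p. 1/18, 4 w.p. 1/12, 5 w.p. 1/9, 6 w.p. 5/36, 7 w.p. 1/6, …
E[payout] = (1/36)·2 + (1/18)·3 + (1/12)·4 + (1/9)·5 + (5/36)·6 + (1/6)·7 + (5/36)·8 + (1/9)·9 + (1/12)·10 + (1/18)·11 + (1/36)·12 = 7
Expected profit = 7 − 5 = 2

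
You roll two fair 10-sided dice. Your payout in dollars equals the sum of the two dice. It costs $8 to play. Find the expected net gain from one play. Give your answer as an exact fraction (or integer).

Distribution of the sum of the two dice: 2 w.p. 1/100, 3 w.p. 1/50, 4 w.p. 3/100, 5 w.p. 1/25, 6 w.p. 1/20, 7 w.p. 3/50, …
E[payout] = (1/100)·2 + (1/50)·3 + (3/100)·4 + (1/25)·5 + (1/20)·6 + (3/50)·7 + (7/100)·8 + (2/25)·9 + (9/100)·10 + (1/10)·11 + (9/100)·12 + (2/25)·13 + (7/100)·14 + (3/50)·15 + (1/20)·16 + (1/25)·17 + (3/100)·18 + (1/50)·19 + (1/100)·20 = 11
Expected profit = 11 − 8 = 3

$3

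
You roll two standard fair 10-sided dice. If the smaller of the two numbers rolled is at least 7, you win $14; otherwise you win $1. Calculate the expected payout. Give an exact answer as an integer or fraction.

E[payout] = (21/25)·1 + (4/25)·14 = 77/25

77/25 dollars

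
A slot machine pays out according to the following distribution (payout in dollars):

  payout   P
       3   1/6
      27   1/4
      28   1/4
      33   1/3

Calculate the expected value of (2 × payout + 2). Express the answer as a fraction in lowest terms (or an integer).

E[2x+2] = (1/6)·8 + (1/4)·56 + (1/4)·58 + (1/3)·68
     = 105/2

105/2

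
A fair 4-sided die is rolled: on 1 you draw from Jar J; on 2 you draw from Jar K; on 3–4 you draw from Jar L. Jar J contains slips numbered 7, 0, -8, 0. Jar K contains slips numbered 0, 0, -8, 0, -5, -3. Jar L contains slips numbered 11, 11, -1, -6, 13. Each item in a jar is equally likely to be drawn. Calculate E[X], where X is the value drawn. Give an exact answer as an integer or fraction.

497/240

E[X | Jar J] = (7 + 0 − 8 + 0)/4 = -1/4
E[X | Jar K] = (0 + 0 − 8 + 0 − 5 − 3)/6 = -8/3
E[X | Jar L] = (11 + 11 − 1 − 6 + 13)/5 = 28/5
E[X] = (1/4)·(-1/4) + (1/4)·(-8/3) + (1/2)·28/5 = 497/240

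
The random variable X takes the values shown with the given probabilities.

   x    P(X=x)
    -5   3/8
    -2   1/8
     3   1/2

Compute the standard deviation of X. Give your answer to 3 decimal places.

3.740

E[X] = -5/8, E[X²] = 115/8
Var(X) = E[X²] − (E[X])² = 115/8 − 25/64 = 895/64
SD(X) = √(895/64) ≈ 3.740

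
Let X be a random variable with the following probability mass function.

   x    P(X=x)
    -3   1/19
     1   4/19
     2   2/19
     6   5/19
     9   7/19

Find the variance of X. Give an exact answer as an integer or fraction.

E[X] = (1/19)·(-3) + (4/19)·1 + (2/19)·2 + (5/19)·6 + (7/19)·9 = 98/19
E[X²] = (1/19)·9 + (4/19)·1 + (2/19)·4 + (5/19)·36 + (7/19)·81 = 768/19
Var(X) = 768/19 − (98/19)² = 4988/361

4988/361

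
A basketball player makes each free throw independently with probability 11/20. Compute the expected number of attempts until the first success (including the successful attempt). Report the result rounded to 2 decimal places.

For a geometric distribution, E[trials] = 1/p = 1/(11/20) = 20/11.
≈ 1.82

1.82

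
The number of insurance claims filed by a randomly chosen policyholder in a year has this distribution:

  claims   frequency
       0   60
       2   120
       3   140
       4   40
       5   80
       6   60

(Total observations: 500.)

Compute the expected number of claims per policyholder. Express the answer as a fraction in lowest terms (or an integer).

Total = 500, so P(claims=0) = 60/500, etc.
E[X] = (3/25)·0 + (6/25)·2 + (7/25)·3 + (2/25)·4 + (4/25)·5 + (3/25)·6
     = 79/25

79/25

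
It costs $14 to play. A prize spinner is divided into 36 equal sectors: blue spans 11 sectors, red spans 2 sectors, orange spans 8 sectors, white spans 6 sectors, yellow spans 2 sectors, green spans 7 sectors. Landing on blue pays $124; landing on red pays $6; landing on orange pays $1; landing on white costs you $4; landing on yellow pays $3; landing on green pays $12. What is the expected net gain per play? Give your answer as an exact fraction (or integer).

473/18 dollars

E[payout] = (11/36)·124 + (2/36)·6 + (8/36)·1 + (6/36)·(-4) + (2/36)·3 + (7/36)·12 = 725/18
Expected profit = 725/18 − 14 = 473/18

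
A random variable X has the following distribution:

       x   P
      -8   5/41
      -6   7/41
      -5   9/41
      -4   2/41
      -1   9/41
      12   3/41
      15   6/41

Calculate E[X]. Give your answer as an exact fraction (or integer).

-18/41

E[X] = (5/41)·(-8) + (7/41)·(-6) + (9/41)·(-5) + (2/41)·(-4) + (9/41)·(-1) + (3/41)·12 + (6/41)·15
     = -18/41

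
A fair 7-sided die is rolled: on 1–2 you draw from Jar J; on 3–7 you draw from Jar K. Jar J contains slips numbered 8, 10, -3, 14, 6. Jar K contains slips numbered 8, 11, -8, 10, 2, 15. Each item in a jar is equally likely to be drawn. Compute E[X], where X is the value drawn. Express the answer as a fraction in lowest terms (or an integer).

137/21

E[X | Jar J] = (8 + 10 − 3 + 14 + 6)/5 = 7
E[X | Jar K] = (8 + 11 − 8 + 10 + 2 + 15)/6 = 19/3
E[X] = (2/7)·7 + (5/7)·19/3 = 137/21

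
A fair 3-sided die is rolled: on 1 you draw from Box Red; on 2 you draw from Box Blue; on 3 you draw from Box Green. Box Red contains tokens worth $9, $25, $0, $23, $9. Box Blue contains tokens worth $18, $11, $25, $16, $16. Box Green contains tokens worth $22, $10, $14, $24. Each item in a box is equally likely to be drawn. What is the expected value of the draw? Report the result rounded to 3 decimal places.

$15.967

E[X | Box Red] = (9 + 25 + 0 + 23 + 9)/5 = 66/5
E[X | Box Blue] = (18 + 11 + 25 + 16 + 16)/5 = 86/5
E[X | Box Green] = (22 + 10 + 14 + 24)/4 = 35/2
E[X] = (1/3)·66/5 + (1/3)·86/5 + (1/3)·35/2 = 479/30 ≈ 15.967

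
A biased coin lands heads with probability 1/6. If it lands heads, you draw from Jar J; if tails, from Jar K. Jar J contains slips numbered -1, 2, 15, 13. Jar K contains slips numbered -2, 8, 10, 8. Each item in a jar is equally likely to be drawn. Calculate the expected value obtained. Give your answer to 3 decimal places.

E[X | Jar J] = (-1 + 2 + 15 + 13)/4 = 29/4
E[X | Jar K] = (-2 + 8 + 10 + 8)/4 = 6
E[X] = (1/6)·29/4 + (5/6)·6 = 149/24 ≈ 6.208

6.208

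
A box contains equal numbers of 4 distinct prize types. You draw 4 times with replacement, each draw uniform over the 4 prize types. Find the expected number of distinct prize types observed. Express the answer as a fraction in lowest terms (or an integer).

Let Xⱼ=1 if type j appears at least once. P(Xⱼ=1) = 1 − ((4−1)/4)^4 = 175/256.
E[#distinct] = 4·175/256 = 175/64.

175/64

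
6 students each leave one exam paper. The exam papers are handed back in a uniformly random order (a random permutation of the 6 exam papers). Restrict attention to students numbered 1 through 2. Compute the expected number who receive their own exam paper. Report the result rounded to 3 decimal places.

0.333

Let Xᵢ = 1 if person i gets their own exam paper. For each i, P(Xᵢ=1) = 1/6.
By linearity of expectation, E[X₁+…+X_2] = 2·(1/6) = 1/3.
≈ 0.333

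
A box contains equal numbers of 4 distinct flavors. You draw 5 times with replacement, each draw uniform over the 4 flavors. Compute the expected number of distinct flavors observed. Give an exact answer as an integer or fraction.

781/256

Let Xⱼ=1 if type j appears at least once. P(Xⱼ=1) = 1 − ((4−1)/4)^5 = 781/1024.
E[#distinct] = 4·781/1024 = 781/256.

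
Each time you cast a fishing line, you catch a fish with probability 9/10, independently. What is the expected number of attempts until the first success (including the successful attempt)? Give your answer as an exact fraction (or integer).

For a geometric distribution, E[trials] = 1/p = 1/(9/10) = 10/9.

10/9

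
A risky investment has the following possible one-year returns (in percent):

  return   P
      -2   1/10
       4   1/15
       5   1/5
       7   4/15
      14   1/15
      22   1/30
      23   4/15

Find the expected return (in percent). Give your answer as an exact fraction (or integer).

E[X] = (1/10)·(-2) + (1/15)·4 + (1/5)·5 + (4/15)·7 + (1/15)·14 + (1/30)·22 + (4/15)·23
     = 161/15

161/15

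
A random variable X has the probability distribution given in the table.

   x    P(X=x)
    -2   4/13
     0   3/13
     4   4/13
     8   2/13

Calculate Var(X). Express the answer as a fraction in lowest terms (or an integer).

E[X] = (4/13)·(-2) + (3/13)·0 + (4/13)·4 + (2/13)·8 = 24/13
E[X²] = (4/13)·4 + (3/13)·0 + (4/13)·16 + (2/13)·64 = 16
Var(X) = 16 − (24/13)² = 2128/169

2128/169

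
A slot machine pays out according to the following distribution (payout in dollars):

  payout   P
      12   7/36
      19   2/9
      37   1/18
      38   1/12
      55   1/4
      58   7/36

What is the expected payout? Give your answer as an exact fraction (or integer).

E[X] = (7/36)·12 + (2/9)·19 + (1/18)·37 + (1/12)·38 + (1/4)·55 + (7/36)·58
     = 1325/36

1325/36 dollars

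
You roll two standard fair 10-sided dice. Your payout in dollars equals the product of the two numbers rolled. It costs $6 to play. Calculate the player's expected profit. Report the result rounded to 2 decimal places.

$24.25

Distribution of the product of the two numbers rolled: 1 w.p. 1/100, 2 w.p. 1/50, 3 w.p. 1/50, 4 w.p. 3/100, 5 w.p. 1/50, 6 w.p. 1/25, …
E[payout] = (1/100)·1 + (1/50)·2 + (1/50)·3 + (3/100)·4 + (1/50)·5 + (1/25)·6 + (1/50)·7 + (1/25)·8 + (3/100)·9 + (1/25)·10 + (1/25)·12 + (1/50)·14 + (1/50)·15 + (3/100)·16 + (1/25)·18 + (1/25)·20 + (1/50)·21 + (1/25)·24 + (1/100)·25 + (1/50)·27 + (1/50)·28 + (1/25)·30 + (1/50)·32 + (1/50)·35 + (3/100)·36 + (1/25)·40 + (1/50)·42 + (1/50)·45 + (1/50)·48 + (1/100)·49 + (1/50)·50 + (1/50)·54 + (1/50)·56 + (1/50)·60 + (1/50)·63 + (1/100)·64 + (1/50)·70 + (1/50)·72 + (1/50)·80 + (1/100)·81 + (1/50)·90 + (1/100)·100 = 121/4
Expected profit = 121/4 − 6 = 97/4 ≈ $24.25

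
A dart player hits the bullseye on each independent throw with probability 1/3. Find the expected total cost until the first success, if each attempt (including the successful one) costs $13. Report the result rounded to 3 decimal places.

E[#attempts] = 1/p = 3; E[cost] = 13·3 = 39.
≈ 39.000

$39.000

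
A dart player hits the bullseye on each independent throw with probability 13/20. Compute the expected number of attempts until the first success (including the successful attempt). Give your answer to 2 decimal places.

1.54

For a geometric distribution, E[trials] = 1/p = 1/(13/20) = 20/13.
≈ 1.54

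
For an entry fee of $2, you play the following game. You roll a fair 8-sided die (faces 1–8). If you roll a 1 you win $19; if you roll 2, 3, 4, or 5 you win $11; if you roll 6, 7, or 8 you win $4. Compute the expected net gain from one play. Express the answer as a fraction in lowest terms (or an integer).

E[payout] = (3/8)·4 + (1/2)·11 + (1/8)·19 = 75/8
Expected profit = 75/8 − 2 = 59/8

59/8 dollars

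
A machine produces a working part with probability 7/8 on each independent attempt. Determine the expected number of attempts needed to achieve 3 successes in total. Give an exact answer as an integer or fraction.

By linearity (sum of 3 independent geometric waits), E[trials] = 3/p = 3/(7/8) = 24/7.

24/7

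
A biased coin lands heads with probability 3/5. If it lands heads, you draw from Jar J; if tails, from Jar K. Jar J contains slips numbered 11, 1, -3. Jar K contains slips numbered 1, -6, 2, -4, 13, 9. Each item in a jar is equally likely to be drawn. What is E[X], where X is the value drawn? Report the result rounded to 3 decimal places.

2.800

E[X | Jar J] = (11 + 1 − 3)/3 = 3
E[X | Jar K] = (1 − 6 + 2 − 4 + 13 + 9)/6 = 5/2
E[X] = (3/5)·3 + (2/5)·5/2 = 14/5 ≈ 2.800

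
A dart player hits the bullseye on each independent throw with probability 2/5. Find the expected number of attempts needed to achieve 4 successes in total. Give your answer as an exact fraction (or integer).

10

By linearity (sum of 4 independent geometric waits), E[trials] = 4/p = 4/(2/5) = 10.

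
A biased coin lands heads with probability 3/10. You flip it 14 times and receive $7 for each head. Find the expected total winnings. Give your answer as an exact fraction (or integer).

147/5 dollars

E[#heads] = 14·3/10 = 21/5 (linearity over flips).
E[winnings] = 7·21/5 = 147/5.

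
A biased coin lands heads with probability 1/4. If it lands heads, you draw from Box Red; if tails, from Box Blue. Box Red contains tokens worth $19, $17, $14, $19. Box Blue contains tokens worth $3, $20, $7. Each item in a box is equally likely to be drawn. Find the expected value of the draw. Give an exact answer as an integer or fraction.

E[X | Box Red] = (19 + 17 + 14 + 19)/4 = 69/4
E[X | Box Blue] = (3 + 20 + 7)/3 = 10
E[X] = (1/4)·69/4 + (3/4)·10 = 189/16

189/16 dollars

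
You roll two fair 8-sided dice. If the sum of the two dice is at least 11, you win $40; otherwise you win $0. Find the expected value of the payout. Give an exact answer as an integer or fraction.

E[payout] = (43/64)·0 + (21/64)·40 = 105/8

105/8 dollars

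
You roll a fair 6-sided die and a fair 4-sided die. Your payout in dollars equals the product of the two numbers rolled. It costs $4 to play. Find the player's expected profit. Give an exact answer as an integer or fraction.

19/4 dollars

Distribution of the product of the two numbers rolled: 1 w.p. 1/24, 2 w.p. 1/12, 3 w.p. 1/12, 4 w.p. 1/8, 5 w.p. 1/24, 6 w.p. 1/8, …
E[payout] = (1/24)·1 + (1/12)·2 + (1/12)·3 + (1/8)·4 + (1/24)·5 + (1/8)·6 + (1/12)·8 + (1/24)·9 + (1/24)·10 + (1/8)·12 + (1/24)·15 + (1/24)·16 + (1/24)·18 + (1/24)·20 + (1/24)·24 = 35/4
Expected profit = 35/4 − 4 = 19/4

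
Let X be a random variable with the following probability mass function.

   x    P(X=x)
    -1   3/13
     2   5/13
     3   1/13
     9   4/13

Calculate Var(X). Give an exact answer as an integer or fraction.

2512/169

E[X] = (3/13)·(-1) + (5/13)·2 + (1/13)·3 + (4/13)·9 = 46/13
E[X²] = (3/13)·1 + (5/13)·4 + (1/13)·9 + (4/13)·81 = 356/13
Var(X) = 356/13 − (46/13)² = 2512/169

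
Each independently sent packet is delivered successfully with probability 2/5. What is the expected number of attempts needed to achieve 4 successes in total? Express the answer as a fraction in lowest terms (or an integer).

10

By linearity (sum of 4 independent geometric waits), E[trials] = 4/p = 4/(2/5) = 10.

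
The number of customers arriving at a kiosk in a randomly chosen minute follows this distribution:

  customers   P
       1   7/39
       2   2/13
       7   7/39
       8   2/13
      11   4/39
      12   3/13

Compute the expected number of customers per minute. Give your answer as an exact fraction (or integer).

268/39

E[X] = (7/39)·1 + (2/13)·2 + (7/39)·7 + (2/13)·8 + (4/39)·11 + (3/13)·12
     = 268/39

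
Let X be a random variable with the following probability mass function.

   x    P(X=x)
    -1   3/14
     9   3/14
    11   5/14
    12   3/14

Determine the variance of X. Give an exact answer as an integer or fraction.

4737/196

E[X] = (3/14)·(-1) + (3/14)·9 + (5/14)·11 + (3/14)·12 = 115/14
E[X²] = (3/14)·1 + (3/14)·81 + (5/14)·121 + (3/14)·144 = 1283/14
Var(X) = 1283/14 − (115/14)² = 4737/196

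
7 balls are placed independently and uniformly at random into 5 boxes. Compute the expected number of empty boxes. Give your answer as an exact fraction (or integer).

16384/15625

Let Xⱼ=1 if box j is empty. P(Xⱼ=1) = ((5-1)/5)^7 = 16384/78125.
By linearity, E[#empty] = 5·16384/78125 = 16384/15625.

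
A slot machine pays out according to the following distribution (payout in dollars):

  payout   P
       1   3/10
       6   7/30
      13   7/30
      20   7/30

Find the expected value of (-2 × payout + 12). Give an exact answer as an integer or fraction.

E[-2x+12] = (3/10)·10 + (7/30)·0 + (7/30)·(-14) + (7/30)·(-28)
     = -34/5

-34/5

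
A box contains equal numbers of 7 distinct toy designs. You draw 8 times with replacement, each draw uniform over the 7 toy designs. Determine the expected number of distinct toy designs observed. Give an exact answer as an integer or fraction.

4085185/823543

Let Xⱼ=1 if type j appears at least once. P(Xⱼ=1) = 1 − ((7−1)/7)^8 = 4085185/5764801.
E[#distinct] = 7·4085185/5764801 = 4085185/823543.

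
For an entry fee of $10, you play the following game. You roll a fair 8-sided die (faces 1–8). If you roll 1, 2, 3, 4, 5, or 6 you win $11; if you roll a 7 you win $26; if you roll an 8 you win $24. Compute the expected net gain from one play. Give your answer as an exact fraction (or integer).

E[payout] = (3/4)·11 + (1/8)·24 + (1/8)·26 = 29/2
Expected profit = 29/2 − 10 = 9/2

9/2 dollars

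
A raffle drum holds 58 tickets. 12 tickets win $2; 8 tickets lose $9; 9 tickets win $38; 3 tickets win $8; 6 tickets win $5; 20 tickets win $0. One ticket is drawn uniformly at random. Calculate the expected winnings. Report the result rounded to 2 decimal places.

E[payout] = (12/58)·2 + (8/58)·(-9) + (9/58)·38 + (3/58)·8 + (6/58)·5 + (20/58)·0 = 6
≈ $6.00

$6.00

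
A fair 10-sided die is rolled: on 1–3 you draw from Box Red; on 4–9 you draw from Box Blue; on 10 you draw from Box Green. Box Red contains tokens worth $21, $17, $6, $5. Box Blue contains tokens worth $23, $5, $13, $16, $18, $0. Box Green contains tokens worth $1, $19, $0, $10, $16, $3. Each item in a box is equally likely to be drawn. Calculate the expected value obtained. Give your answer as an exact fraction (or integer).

1439/120 dollars

E[X | Box Red] = (21 + 17 + 6 + 5)/4 = 49/4
E[X | Box Blue] = (23 + 5 + 13 + 16 + 18 + 0)/6 = 25/2
E[X | Box Green] = (1 + 19 + 0 + 10 + 16 + 3)/6 = 49/6
E[X] = (3/10)·49/4 + (3/5)·25/2 + (1/10)·49/6 = 1439/120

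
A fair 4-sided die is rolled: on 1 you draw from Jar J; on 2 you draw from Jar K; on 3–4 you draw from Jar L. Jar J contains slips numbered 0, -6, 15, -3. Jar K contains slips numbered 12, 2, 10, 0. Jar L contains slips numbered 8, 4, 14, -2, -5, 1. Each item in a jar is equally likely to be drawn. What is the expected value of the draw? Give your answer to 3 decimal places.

3.542

E[X | Jar J] = (0 − 6 + 15 − 3)/4 = 3/2
E[X | Jar K] = (12 + 2 + 10 + 0)/4 = 6
E[X | Jar L] = (8 + 4 + 14 − 2 − 5 + 1)/6 = 10/3
E[X] = (1/4)·3/2 + (1/4)·6 + (1/2)·10/3 = 85/24 ≈ 3.542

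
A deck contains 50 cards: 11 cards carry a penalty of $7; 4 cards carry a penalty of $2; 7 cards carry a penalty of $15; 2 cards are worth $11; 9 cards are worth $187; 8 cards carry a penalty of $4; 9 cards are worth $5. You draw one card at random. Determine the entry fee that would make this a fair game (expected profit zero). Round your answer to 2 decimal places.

$30.56

E[payout] = (11/50)·(-7) + (4/50)·(-2) + (7/50)·(-15) + (2/50)·11 + (9/50)·187 + (8/50)·(-4) + (9/50)·5 = 764/25
Fair fee = E[payout] = 764/25 ≈ $30.56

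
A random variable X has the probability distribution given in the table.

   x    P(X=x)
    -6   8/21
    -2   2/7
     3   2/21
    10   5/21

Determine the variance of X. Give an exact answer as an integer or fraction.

17414/441

E[X] = (8/21)·(-6) + (2/7)·(-2) + (2/21)·3 + (5/21)·10 = -4/21
E[X²] = (8/21)·36 + (2/7)·4 + (2/21)·9 + (5/21)·100 = 830/21
Var(X) = 830/21 − (-4/21)² = 17414/441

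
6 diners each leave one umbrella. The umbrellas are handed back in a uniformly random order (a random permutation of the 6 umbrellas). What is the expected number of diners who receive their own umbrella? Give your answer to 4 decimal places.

Let Xᵢ = 1 if person i gets their own umbrella. For each i, P(Xᵢ=1) = 1/6.
By linearity of expectation, E[X₁+…+X_6] = 6·(1/6) = 1.
≈ 1.0000

1.0000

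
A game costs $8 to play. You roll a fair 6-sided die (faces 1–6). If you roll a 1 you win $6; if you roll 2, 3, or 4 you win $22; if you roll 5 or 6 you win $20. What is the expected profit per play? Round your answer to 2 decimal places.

$10.67

E[payout] = (1/6)·6 + (1/3)·20 + (1/2)·22 = 56/3
Expected profit = 56/3 − 8 = 32/3 ≈ $10.67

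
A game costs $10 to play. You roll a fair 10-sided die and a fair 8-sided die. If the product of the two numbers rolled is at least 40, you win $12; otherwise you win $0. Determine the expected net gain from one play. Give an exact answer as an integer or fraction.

-143/20 dollars

E[payout] = (61/80)·0 + (19/80)·12 = 57/20
Expected profit = 57/20 − 10 = -143/20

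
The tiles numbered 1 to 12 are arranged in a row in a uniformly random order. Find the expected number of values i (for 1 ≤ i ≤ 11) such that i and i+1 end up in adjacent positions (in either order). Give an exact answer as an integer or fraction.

11/6

For each i ∈ {1,…,11}, let Xᵢ = 1 if i and i+1 are adjacent. P(Xᵢ=1) = 2·(12−1)!/12! = 2/12.
By linearity, E[ΣXᵢ] = (11)·(2/12) = 11/6.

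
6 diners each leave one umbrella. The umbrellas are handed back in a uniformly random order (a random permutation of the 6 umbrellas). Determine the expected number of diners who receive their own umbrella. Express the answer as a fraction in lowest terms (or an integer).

Let Xᵢ = 1 if person i gets their own umbrella. For each i, P(Xᵢ=1) = 1/6.
By linearity of expectation, E[X₁+…+X_6] = 6·(1/6) = 1.

1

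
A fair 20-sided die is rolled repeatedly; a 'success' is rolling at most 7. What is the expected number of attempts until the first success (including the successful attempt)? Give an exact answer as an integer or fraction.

20/7

For a geometric distribution, E[trials] = 1/p = 1/(7/20) = 20/7.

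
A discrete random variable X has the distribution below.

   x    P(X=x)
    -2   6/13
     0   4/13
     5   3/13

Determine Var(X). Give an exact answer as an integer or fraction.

E[X] = (6/13)·(-2) + (4/13)·0 + (3/13)·5 = 3/13
E[X²] = (6/13)·4 + (4/13)·0 + (3/13)·25 = 99/13
Var(X) = 99/13 − (3/13)² = 1278/169

1278/169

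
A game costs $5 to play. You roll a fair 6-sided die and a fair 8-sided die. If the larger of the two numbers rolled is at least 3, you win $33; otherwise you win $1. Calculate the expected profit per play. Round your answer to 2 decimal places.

E[payout] = (1/12)·1 + (11/12)·33 = 91/3
Expected profit = 91/3 − 5 = 76/3 ≈ $25.33

$25.33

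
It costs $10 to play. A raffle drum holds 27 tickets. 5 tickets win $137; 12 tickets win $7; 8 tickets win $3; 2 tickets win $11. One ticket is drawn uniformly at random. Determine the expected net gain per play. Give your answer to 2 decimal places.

E[payout] = (5/27)·137 + (12/27)·7 + (8/27)·3 + (2/27)·11 = 815/27
Expected profit = 815/27 − 10 = 545/27 ≈ $20.19

$20.19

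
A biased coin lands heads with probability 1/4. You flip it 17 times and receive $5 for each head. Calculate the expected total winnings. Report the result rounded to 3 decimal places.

E[#heads] = 17·1/4 = 17/4 (linearity over flips).
E[winnings] = 5·17/4 = 85/4.
≈ 21.250

$21.250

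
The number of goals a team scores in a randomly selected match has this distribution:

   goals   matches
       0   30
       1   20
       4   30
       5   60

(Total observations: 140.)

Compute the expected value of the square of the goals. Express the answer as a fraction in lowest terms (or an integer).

Total = 140, so P(goals=0) = 30/140, etc.
E[X²] = (3/14)·0 + (1/7)·1 + (3/14)·16 + (3/7)·25
     = 100/7

100/7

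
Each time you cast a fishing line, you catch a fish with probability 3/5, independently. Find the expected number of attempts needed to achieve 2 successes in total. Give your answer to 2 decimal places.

3.33

By linearity (sum of 2 independent geometric waits), E[trials] = 2/p = 2/(3/5) = 10/3.
≈ 3.33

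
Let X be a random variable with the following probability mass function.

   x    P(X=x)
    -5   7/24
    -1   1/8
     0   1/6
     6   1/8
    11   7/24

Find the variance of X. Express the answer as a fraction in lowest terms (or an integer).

7981/192

E[X] = (7/24)·(-5) + (1/8)·(-1) + (1/6)·0 + (1/8)·6 + (7/24)·11 = 19/8
E[X²] = (7/24)·25 + (1/8)·1 + (1/6)·0 + (1/8)·36 + (7/24)·121 = 1133/24
Var(X) = 1133/24 − (19/8)² = 7981/192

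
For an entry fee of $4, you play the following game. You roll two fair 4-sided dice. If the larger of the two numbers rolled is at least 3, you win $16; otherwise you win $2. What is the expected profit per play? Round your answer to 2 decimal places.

E[payout] = (1/4)·2 + (3/4)·16 = 25/2
Expected profit = 25/2 − 4 = 17/2 ≈ $8.50

$8.50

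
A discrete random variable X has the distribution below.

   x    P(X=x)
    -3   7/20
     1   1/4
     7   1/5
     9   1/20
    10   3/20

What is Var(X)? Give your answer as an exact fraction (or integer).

E[X] = (7/20)·(-3) + (1/4)·1 + (1/5)·7 + (1/20)·9 + (3/20)·10 = 51/20
E[X²] = (7/20)·9 + (1/4)·1 + (1/5)·49 + (1/20)·81 + (3/20)·100 = 129/4
Var(X) = 129/4 − (51/20)² = 10299/400

10299/400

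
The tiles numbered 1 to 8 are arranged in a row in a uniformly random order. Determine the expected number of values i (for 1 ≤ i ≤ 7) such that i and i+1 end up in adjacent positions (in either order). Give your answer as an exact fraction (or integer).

7/4

For each i ∈ {1,…,7}, let Xᵢ = 1 if i and i+1 are adjacent. P(Xᵢ=1) = 2·(8−1)!/8! = 2/8.
By linearity, E[ΣXᵢ] = (7)·(2/8) = 7/4.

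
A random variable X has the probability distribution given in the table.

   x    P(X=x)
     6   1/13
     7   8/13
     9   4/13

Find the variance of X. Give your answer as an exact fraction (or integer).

E[X] = (1/13)·6 + (8/13)·7 + (4/13)·9 = 98/13
E[X²] = (1/13)·36 + (8/13)·49 + (4/13)·81 = 752/13
Var(X) = 752/13 − (98/13)² = 172/169

172/169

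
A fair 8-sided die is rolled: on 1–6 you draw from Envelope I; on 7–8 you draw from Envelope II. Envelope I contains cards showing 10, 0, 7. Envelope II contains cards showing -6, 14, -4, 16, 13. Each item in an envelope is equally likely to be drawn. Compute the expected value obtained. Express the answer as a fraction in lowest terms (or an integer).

E[X | Envelope I] = (10 + 0 + 7)/3 = 17/3
E[X | Envelope II] = (-6 + 14 − 4 + 16 + 13)/5 = 33/5
E[X] = (3/4)·17/3 + (1/4)·33/5 = 59/10

59/10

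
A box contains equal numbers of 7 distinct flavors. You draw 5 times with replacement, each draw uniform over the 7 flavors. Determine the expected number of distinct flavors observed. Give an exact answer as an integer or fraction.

Let Xⱼ=1 if type j appears at least once. P(Xⱼ=1) = 1 − ((7−1)/7)^5 = 9031/16807.
E[#distinct] = 7·9031/16807 = 9031/2401.

9031/2401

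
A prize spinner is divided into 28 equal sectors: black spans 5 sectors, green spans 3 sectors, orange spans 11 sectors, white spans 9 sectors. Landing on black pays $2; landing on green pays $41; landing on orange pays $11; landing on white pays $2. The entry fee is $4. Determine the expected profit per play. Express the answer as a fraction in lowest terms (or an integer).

40/7 dollars

E[payout] = (5/28)·2 + (3/28)·41 + (11/28)·11 + (9/28)·2 = 68/7
Expected profit = 68/7 − 4 = 40/7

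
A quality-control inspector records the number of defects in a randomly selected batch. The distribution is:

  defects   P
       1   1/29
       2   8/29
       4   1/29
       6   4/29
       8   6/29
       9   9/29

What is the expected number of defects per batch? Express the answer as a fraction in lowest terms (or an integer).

6

E[X] = (1/29)·1 + (8/29)·2 + (1/29)·4 + (4/29)·6 + (6/29)·8 + (9/29)·9
     = 6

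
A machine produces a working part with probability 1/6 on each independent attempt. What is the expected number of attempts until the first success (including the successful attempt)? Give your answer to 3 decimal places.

6.000

For a geometric distribution, E[trials] = 1/p = 1/(1/6) = 6.
≈ 6.000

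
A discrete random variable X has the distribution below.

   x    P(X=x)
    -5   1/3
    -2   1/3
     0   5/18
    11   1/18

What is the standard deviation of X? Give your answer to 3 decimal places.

E[X] = -31/18, E[X²] = 295/18
Var(X) = E[X²] − (E[X])² = 295/18 − 961/324 = 4349/324
SD(X) = √(4349/324) ≈ 3.664

3.664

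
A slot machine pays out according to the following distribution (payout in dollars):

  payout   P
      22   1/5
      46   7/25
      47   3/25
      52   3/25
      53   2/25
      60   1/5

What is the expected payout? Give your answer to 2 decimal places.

$45.40

E[X] = (1/5)·22 + (7/25)·46 + (3/25)·47 + (3/25)·52 + (2/25)·53 + (1/5)·60
     = 227/5 ≈ 45.40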